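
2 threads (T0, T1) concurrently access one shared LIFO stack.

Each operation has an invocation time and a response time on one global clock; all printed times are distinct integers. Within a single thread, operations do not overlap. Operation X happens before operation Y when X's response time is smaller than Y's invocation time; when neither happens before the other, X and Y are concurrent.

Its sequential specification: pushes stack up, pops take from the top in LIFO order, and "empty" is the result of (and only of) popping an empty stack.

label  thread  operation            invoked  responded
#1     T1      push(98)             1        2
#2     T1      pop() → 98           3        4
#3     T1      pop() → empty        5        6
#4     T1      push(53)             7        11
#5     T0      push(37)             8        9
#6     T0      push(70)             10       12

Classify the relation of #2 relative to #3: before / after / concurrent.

#2 spans [3,4], #3 spans [5,6]
resp(#2)=4 < inv(#3)=5

before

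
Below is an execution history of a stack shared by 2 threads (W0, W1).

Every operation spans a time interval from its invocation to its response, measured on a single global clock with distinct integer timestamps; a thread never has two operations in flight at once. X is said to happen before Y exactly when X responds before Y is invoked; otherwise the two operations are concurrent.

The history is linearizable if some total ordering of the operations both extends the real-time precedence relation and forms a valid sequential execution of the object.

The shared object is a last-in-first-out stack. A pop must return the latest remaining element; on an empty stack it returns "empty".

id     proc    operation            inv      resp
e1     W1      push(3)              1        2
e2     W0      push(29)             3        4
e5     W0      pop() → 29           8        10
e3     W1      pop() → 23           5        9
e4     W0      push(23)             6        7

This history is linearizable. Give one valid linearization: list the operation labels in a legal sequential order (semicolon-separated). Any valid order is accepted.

e1; e2; e4; e3; e5

1. e1 push(3), leaving stack <3>
2. e2 push(29), leaving stack <3,29>
3. e4 push(23), leaving stack <3,29,23>
4. e3 pop() → 23, leaving stack <3,29>
5. e5 pop() → 29, leaving stack <3>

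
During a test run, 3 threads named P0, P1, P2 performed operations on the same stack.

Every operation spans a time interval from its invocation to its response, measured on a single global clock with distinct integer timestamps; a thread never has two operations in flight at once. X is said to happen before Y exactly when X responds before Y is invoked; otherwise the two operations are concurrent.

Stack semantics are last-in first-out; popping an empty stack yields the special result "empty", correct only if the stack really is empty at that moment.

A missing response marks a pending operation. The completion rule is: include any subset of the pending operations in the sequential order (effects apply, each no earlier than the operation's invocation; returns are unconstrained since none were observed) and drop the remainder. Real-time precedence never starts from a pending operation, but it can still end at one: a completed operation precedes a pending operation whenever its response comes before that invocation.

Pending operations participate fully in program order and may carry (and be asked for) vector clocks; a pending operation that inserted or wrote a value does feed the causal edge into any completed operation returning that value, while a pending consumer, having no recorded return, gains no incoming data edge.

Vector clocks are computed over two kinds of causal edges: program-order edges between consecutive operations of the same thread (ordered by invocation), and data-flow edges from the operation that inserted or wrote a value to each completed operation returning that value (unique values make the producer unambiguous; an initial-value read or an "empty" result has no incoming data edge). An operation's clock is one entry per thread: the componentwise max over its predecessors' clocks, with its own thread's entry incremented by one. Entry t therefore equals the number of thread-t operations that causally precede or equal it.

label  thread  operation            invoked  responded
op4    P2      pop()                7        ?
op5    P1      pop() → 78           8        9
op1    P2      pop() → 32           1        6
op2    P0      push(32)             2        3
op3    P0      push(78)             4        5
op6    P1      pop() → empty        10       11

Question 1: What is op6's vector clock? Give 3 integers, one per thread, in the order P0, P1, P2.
(2, 2, 0)

invoked at 2, op2 has no predecessors; its own P0 bump gives (1, 0, 0)
from VC(op2)=(1, 0, 0), op1 (invoked 1) maxes components and bumps P2 → (1, 0, 1)
from VC(op2)=(1, 0, 0), op3 (invoked 4) maxes components and bumps P0 → (2, 0, 0)
from VC(op1)=(1, 0, 1), op4 (invoked 7) maxes components and bumps P2 → (1, 0, 2)
from VC(op3)=(2, 0, 0), op5 (invoked 8) maxes components and bumps P1 → (2, 1, 0)
from VC(op5)=(2, 1, 0), op6 (invoked 10) maxes components and bumps P1 → (2, 2, 0)
target: VC(op6) = (2, 2, 0)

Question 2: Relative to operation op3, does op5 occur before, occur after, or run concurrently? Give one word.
after

op5 spans [8,9], op3 spans [4,5]
resp(op3)=5 < inv(op5)=8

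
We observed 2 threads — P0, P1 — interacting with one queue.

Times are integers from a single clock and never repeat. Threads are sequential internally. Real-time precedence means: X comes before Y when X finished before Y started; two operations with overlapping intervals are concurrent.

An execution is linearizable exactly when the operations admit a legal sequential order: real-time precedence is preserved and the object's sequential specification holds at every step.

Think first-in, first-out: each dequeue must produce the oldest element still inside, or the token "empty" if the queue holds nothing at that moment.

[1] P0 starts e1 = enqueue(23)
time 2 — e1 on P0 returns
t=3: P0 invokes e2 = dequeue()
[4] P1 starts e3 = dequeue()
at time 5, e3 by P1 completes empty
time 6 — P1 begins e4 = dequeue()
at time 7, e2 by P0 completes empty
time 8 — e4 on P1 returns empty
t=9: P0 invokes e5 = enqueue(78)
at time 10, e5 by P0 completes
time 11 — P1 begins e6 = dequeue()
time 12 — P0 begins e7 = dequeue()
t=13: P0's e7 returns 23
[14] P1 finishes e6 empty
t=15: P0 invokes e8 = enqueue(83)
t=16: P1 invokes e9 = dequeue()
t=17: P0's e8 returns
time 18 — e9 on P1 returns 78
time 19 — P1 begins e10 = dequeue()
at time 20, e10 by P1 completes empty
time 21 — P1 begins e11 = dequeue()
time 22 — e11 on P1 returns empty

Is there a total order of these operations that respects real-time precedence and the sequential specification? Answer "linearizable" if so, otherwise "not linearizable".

prefix check: 1..6 passes, 1..7 fails once e2's time-7 response joins
every one of the 2 real-time-consistent orders over 3 completed queue ops fails the sequential spec
no escape via the 1 pending operation (e4): every completion choice fails
take e1, e2, e3 (pending dropped): step 2 already fails, because e2 dequeue() → empty cannot occur there
take e1, e3, e2 (pending dropped): step 2 already fails, because e3 dequeue() → empty cannot occur there

not linearizable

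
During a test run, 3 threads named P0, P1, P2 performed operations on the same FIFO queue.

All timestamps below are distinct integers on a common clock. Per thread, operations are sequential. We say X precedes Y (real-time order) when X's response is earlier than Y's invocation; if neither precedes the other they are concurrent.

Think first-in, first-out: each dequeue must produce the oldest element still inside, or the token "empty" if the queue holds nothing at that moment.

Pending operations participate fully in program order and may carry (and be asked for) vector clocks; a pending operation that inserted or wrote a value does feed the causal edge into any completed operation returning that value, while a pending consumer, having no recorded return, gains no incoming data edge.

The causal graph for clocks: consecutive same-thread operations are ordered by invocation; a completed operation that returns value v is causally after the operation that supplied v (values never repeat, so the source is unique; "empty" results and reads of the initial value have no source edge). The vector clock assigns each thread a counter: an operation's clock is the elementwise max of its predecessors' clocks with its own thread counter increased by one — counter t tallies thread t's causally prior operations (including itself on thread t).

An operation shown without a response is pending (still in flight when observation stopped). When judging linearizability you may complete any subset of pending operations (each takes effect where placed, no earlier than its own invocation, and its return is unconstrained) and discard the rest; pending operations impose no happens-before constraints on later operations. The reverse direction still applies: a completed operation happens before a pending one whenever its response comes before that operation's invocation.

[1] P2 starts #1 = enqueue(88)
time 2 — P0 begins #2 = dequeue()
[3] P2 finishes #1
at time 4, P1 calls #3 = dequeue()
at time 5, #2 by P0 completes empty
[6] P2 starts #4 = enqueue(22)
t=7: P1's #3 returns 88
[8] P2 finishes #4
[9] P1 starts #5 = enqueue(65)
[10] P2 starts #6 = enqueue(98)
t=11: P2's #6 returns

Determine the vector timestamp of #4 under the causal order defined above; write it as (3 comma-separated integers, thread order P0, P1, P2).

(0, 0, 2)

root op #1, invoked 1: fresh clock plus P2's own tick → (0, 0, 1)
root op #2, invoked 2: fresh clock plus P0's own tick → (1, 0, 0)
merge at #4 (invoked 6): VC(#1)=(0, 0, 1), own-thread bump on P2 → (0, 0, 2)
merge at #3 (invoked 4): VC(#1)=(0, 0, 1), own-thread bump on P1 → (0, 1, 1)
merge at #6 (invoked 10): VC(#4)=(0, 0, 2), own-thread bump on P2 → (0, 0, 3)
merge at #5 (invoked 9): VC(#3)=(0, 1, 1), own-thread bump on P1 → (0, 2, 1)
target: VC(#4) = (0, 0, 2)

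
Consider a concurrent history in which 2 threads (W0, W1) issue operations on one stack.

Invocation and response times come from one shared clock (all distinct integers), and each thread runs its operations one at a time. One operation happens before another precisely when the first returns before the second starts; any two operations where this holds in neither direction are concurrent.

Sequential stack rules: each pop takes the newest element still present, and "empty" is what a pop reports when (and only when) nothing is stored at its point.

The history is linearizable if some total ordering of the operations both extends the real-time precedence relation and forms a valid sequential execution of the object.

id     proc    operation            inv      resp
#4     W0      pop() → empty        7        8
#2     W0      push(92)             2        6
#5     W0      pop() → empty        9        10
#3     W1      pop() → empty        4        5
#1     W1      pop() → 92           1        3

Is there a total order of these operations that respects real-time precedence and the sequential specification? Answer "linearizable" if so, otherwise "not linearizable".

linearizable

a witness: #2, #1, #3, #4, #5
step 1: #2 push(92) — stack <92>
step 2: #1 pop() → 92 — stack <>
step 3: #3 pop() → empty — stack <>
step 4: #4 pop() → empty — stack <>
step 5: #5 pop() → empty — stack <>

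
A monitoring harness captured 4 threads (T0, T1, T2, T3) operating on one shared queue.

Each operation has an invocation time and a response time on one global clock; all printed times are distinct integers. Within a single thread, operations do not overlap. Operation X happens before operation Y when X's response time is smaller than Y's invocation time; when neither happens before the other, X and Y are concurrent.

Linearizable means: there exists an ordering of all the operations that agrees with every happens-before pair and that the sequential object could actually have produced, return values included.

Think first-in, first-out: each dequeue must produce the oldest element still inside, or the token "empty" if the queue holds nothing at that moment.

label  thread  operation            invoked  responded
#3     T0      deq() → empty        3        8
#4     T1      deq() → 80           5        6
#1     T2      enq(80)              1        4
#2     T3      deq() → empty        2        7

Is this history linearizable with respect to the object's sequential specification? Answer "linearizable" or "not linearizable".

one valid linearization: #1, #4, #2, #3
after step 1 (#1 enq(80)): queue <80>
after step 2 (#4 deq() → 80): queue <>
after step 3 (#2 deq() → empty): queue <>
after step 4 (#3 deq() → empty): queue <>

linearizable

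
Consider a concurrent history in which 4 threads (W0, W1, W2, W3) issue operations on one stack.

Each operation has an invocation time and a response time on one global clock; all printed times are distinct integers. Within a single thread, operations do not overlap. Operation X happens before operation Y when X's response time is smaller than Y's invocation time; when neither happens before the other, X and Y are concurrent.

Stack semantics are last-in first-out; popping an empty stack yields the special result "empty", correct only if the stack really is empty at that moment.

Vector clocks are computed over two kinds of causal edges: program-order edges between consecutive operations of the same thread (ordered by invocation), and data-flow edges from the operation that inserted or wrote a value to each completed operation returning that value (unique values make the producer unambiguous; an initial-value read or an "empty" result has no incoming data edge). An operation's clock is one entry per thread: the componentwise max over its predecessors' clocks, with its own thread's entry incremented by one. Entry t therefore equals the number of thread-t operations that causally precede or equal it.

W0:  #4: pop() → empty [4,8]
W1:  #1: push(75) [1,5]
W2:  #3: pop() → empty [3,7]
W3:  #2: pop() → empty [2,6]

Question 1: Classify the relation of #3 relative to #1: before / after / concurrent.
#3 spans [3,7], #1 spans [1,5]
the intervals overlap in both directions

concurrent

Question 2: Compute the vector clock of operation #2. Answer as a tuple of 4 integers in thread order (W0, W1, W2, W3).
invoked at 2, #2 has no predecessors; its own W3 bump gives (0, 0, 0, 1)
invoked at 3, #3 has no predecessors; its own W2 bump gives (0, 0, 1, 0)
invoked at 1, #1 has no predecessors; its own W1 bump gives (0, 1, 0, 0)
invoked at 4, #4 has no predecessors; its own W0 bump gives (1, 0, 0, 0)
target: VC(#2) = (0, 0, 0, 1)

(0, 0, 0, 1)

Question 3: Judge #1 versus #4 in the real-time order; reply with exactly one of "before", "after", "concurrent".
#1 spans [1,5], #4 spans [4,8]
the intervals overlap in both directions

concurrent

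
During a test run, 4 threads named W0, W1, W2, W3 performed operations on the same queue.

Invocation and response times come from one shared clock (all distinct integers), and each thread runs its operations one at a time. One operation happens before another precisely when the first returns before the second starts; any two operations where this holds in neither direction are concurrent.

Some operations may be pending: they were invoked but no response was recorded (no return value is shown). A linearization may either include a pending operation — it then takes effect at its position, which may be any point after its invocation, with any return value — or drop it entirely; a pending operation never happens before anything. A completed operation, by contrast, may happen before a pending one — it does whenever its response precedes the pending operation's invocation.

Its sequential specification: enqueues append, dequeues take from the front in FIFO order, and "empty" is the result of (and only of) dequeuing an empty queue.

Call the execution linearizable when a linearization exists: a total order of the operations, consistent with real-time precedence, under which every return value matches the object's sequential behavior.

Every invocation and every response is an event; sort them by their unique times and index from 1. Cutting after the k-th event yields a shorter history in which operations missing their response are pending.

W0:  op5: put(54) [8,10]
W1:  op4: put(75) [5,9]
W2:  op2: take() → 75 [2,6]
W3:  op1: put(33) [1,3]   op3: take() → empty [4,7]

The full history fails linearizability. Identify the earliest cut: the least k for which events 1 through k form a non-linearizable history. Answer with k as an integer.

7

one valid order for events 1..6 is op1, op3, op4, op2:
after step 1 (op1 put(33)): queue <33>
after step 2 (op3 take() (pending, included)): queue <>
after step 3 (op4 put(75) (pending, included)): queue <75>
after step 4 (op2 take() → 75): queue <>
event 7 — op3's response, time 7 — after it, nothing linearizes
completion choices over the 1 pending operation (op4) were checked; none helps
one such order, op1, op2, op3 (pending dropped), breaks at step 2 where op2 take() → 75 is illegal
one such order, op1, op3, op2 (pending dropped), breaks at step 2 where op3 take() → empty is illegal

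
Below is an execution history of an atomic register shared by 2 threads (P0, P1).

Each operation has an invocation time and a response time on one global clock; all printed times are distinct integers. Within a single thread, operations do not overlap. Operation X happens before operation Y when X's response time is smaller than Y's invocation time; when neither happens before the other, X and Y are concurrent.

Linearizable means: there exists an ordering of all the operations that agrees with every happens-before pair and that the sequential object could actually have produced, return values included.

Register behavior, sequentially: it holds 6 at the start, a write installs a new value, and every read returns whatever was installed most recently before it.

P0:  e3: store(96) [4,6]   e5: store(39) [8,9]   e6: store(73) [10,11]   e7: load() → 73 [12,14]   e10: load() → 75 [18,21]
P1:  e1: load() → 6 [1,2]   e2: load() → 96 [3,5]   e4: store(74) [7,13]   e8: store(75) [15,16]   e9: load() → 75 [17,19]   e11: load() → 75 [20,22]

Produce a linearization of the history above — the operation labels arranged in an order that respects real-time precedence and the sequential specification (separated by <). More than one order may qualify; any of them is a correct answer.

e1 < e3 < e2 < e4 < e5 < e6 < e7 < e8 < e9 < e10 < e11

1. e1 load() → 6, leaving value 6
2. e3 store(96), leaving value 96
3. e2 load() → 96, leaving value 96
4. e4 store(74), leaving value 74
5. e5 store(39), leaving value 39
6. e6 store(73), leaving value 73
7. e7 load() → 73, leaving value 73
8. e8 store(75), leaving value 75
9. e9 load() → 75, leaving value 75
10. e10 load() → 75, leaving value 75
11. e11 load() → 75, leaving value 75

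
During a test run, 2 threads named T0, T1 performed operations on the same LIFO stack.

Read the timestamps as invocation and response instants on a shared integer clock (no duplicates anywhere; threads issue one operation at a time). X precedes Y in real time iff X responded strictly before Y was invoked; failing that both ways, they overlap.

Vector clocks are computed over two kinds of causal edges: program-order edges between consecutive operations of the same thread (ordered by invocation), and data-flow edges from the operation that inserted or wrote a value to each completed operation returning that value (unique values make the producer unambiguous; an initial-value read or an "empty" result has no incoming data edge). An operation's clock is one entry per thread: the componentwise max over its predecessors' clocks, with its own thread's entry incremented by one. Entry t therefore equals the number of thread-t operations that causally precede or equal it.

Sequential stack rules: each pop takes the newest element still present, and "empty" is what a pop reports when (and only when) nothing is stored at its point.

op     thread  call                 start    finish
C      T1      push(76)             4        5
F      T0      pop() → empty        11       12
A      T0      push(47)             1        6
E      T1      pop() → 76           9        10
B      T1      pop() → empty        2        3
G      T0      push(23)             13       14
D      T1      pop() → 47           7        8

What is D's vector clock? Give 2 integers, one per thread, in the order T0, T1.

(1, 3)

B (invocation 2): nothing precedes it; T1's component alone gives (0, 1)
A (invocation 1): nothing precedes it; T0's component alone gives (1, 0)
merge at C (invoked 4): VC(B)=(0, 1), own-thread bump on T1 → (0, 2)
merge at F (invoked 11): VC(A)=(1, 0), own-thread bump on T0 → (2, 0)
merge at G (invoked 13): VC(F)=(2, 0), own-thread bump on T0 → (3, 0)
merge at D (invoked 7): VC(A)=(1, 0), VC(C)=(0, 2), own-thread bump on T1 → (1, 3)
merge at E (invoked 9): VC(C)=(0, 2), VC(D)=(1, 3), own-thread bump on T1 → (1, 4)
target: VC(D) = (1, 3)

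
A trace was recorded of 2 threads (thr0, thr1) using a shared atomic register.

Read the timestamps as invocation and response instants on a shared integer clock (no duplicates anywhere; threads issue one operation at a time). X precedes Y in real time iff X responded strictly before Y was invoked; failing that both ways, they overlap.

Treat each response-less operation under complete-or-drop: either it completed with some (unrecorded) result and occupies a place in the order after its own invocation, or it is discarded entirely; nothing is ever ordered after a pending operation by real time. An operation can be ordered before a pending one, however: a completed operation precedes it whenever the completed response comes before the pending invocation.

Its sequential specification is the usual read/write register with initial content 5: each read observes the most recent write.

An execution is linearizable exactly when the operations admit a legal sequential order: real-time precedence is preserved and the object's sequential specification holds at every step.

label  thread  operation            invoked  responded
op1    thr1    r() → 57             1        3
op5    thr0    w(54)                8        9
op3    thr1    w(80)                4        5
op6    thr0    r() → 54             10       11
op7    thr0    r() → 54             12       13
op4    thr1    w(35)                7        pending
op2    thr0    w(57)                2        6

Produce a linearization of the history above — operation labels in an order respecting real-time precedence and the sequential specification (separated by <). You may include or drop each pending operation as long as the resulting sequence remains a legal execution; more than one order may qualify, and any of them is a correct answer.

1. op2 w(57), leaving value 57
2. op1 r() → 57, leaving value 57
3. op3 w(80), leaving value 80
4. op4 w(35) (pending, included), leaving value 35
5. op5 w(54), leaving value 54
6. op6 r() → 54, leaving value 54
7. op7 r() → 54, leaving value 54

op2 < op1 < op3 < op4 < op5 < op6 < op7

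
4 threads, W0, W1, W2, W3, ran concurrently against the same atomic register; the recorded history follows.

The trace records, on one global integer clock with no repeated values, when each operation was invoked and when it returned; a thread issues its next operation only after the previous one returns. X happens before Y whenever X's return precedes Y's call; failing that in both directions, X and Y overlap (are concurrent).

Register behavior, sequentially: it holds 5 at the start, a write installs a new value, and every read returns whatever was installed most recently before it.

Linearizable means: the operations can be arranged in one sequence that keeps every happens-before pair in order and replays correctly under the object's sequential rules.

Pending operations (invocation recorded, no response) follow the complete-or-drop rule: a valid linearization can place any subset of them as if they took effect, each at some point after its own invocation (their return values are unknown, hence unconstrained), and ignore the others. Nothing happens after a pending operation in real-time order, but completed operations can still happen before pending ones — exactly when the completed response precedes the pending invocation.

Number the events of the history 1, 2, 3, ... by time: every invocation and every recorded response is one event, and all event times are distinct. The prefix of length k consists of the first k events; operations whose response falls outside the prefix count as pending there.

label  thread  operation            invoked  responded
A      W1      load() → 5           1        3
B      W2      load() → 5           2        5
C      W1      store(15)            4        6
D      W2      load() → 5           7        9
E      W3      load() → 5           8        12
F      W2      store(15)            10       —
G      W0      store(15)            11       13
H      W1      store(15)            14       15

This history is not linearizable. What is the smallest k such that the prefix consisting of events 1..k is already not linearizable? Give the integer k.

9

events 1..8 are linearizable; a witness order is A, B, C:
step 1: A load() → 5 — value 5
step 2: B load() → 5 — value 5
step 3: C store(15) — value 15
with event 9 included (D responding at time 9), all real-time-consistent orders fail
include/drop combinations of the 1 pending operation (E) were all tried; none helps
sample order A, B, C, D (pending dropped) stalls at step 4 — D load() → 5 has no legal effect
sample order A, C, B, D (pending dropped) stalls at step 3 — B load() → 5 has no legal effect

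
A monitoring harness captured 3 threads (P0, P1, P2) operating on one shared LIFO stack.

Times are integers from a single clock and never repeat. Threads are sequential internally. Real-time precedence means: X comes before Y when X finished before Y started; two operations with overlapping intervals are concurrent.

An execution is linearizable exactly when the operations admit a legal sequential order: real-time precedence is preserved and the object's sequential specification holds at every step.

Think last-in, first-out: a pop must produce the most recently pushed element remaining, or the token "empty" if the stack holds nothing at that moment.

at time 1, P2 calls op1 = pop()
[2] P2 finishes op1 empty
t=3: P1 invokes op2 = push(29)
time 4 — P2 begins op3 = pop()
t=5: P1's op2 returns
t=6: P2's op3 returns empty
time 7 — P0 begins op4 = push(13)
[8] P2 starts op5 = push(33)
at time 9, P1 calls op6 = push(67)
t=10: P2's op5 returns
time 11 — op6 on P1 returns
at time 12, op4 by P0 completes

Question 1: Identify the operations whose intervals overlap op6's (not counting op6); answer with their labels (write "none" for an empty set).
Answer: op4, op5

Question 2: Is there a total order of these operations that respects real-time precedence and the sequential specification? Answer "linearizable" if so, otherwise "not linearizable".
linearizable

a witness: op1, op3, op2, op4, op5, op6
1. op1 pop() → empty, leaving stack <>
2. op3 pop() → empty, leaving stack <>
3. op2 push(29), leaving stack <29>
4. op4 push(13), leaving stack <29,13>
5. op5 push(33), leaving stack <29,13,33>
6. op6 push(67), leaving stack <29,13,33,67>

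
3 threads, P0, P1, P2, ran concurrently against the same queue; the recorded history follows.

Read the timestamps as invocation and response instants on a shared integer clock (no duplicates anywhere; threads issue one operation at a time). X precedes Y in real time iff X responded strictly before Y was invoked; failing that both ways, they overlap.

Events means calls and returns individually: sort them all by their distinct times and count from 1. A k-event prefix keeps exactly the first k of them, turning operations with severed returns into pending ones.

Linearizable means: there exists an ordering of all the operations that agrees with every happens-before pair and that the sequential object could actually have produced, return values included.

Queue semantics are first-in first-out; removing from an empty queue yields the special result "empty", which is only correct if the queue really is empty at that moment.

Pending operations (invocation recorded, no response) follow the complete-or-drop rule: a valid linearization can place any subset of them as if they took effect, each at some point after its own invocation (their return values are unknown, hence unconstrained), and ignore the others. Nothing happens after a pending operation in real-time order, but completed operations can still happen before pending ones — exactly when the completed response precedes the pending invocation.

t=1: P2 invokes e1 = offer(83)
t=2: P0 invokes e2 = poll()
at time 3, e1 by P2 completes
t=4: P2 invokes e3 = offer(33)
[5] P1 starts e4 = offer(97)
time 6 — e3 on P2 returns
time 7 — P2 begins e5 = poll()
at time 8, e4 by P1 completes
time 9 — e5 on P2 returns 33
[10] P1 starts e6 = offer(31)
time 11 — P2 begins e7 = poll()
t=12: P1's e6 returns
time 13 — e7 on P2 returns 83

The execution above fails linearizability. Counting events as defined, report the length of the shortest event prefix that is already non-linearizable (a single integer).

13

events 1..12 are linearizable, e.g. via e1, e2, e3, e4, e5, e6:
after step 1 (e1 offer(83)): queue <83>
after step 2 (e2 poll() (pending, included)): queue <>
after step 3 (e3 offer(33)): queue <33>
after step 4 (e4 offer(97)): queue <33,97>
after step 5 (e5 poll() → 33): queue <97>
after step 6 (e6 offer(31)): queue <97,31>
once event 13 joins (e7's response, time 13), exhaustive search finds no witness
include/drop combinations of the 1 pending operation (e2) were all tried; none helps
e.g. e1, e3, e4, e5, e6, e7 (pending dropped): illegal at step 4, since e5 poll() → 33 cannot apply there
e.g. e1, e3, e4, e5, e7, e6 (pending dropped): illegal at step 4, since e5 poll() → 33 cannot apply there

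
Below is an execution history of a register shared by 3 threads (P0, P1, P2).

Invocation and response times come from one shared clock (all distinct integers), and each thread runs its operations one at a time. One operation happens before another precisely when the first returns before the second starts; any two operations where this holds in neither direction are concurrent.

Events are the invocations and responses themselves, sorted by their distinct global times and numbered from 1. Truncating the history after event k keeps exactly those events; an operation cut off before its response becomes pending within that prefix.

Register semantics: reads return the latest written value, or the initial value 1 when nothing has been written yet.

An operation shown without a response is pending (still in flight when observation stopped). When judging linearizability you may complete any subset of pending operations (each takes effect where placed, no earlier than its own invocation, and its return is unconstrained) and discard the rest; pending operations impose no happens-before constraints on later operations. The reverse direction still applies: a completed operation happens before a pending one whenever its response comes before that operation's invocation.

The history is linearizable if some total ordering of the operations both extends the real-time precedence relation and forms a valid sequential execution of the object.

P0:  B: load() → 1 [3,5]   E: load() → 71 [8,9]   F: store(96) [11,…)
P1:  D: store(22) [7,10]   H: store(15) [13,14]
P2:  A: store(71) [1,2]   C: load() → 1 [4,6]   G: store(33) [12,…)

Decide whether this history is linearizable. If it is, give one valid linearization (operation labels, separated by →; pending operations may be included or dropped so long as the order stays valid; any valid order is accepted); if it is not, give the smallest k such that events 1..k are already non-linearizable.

not linearizable — minimal violating prefix: 5 events

already the first 5 events (up to B's response at time 5) admit no linearization; the first 4 still do
the completed operations (2 total) allow one real-time order; the register replay rejects it
every completion of the 1 pending operation (C) was checked; none linearizes
one such order, A, B (pending dropped), breaks at step 2 where B load() → 1 is illegal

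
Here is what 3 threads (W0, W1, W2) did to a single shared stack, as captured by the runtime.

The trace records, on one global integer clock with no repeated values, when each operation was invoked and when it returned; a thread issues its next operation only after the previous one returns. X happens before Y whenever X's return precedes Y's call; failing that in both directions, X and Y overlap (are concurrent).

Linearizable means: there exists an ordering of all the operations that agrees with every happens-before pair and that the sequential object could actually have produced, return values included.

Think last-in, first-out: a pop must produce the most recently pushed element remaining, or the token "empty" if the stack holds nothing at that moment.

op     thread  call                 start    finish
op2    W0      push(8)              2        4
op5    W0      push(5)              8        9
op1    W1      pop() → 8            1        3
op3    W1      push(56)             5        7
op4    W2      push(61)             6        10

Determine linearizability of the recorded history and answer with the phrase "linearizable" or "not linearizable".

linearizable

witness order: op2, op1, op3, op4, op5
after step 1 (op2 push(8)): stack <8>
after step 2 (op1 pop() → 8): stack <>
after step 3 (op3 push(56)): stack <56>
after step 4 (op4 push(61)): stack <56,61>
after step 5 (op5 push(5)): stack <56,61,5>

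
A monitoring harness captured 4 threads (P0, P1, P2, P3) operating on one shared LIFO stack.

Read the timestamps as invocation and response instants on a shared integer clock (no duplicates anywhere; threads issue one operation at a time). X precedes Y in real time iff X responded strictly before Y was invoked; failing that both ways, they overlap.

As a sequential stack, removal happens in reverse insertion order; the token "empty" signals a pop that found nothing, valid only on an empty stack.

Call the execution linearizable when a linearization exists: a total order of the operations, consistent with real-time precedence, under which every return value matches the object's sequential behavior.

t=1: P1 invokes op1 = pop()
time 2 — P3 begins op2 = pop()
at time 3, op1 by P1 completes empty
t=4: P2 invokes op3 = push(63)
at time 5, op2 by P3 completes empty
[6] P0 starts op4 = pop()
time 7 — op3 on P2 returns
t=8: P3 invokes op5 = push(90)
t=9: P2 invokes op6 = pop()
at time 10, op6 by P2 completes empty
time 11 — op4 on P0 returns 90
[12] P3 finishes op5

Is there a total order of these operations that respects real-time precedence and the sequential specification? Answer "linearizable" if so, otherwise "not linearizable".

not linearizable

events 1..10 are fine; event 11 — the response of op4 at time 11 — makes the prefix non-linearizable
all 8 real-time-respecting orders fail — 5 completed LIFO stack operations, no legal replay
completion choices over the 1 pending operation (op5) were checked; none helps
sample order op1, op2, op3, op4, op6 (pending dropped) stalls at step 4 — op4 pop() → 90 has no legal effect
sample order op1, op2, op3, op6, op4 (pending dropped) stalls at step 4 — op6 pop() → empty has no legal effect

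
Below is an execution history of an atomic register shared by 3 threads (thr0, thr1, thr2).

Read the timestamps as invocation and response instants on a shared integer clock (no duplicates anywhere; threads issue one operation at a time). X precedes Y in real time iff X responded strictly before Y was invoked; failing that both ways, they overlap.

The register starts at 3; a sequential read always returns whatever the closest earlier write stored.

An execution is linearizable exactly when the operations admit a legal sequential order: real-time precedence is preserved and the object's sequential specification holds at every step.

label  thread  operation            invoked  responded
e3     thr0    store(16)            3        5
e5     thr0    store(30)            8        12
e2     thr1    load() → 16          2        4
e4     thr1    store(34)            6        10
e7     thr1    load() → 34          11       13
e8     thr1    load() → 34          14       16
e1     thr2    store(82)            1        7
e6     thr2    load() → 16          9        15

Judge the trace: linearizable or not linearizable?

linearizable

a witness: e1, e3, e2, e6, e5, e4, e7, e8
step 1: e1 store(82) — value 82
step 2: e3 store(16) — value 16
step 3: e2 load() → 16 — value 16
step 4: e6 load() → 16 — value 16
step 5: e5 store(30) — value 30
step 6: e4 store(34) — value 34
step 7: e7 load() → 34 — value 34
step 8: e8 load() → 34 — value 34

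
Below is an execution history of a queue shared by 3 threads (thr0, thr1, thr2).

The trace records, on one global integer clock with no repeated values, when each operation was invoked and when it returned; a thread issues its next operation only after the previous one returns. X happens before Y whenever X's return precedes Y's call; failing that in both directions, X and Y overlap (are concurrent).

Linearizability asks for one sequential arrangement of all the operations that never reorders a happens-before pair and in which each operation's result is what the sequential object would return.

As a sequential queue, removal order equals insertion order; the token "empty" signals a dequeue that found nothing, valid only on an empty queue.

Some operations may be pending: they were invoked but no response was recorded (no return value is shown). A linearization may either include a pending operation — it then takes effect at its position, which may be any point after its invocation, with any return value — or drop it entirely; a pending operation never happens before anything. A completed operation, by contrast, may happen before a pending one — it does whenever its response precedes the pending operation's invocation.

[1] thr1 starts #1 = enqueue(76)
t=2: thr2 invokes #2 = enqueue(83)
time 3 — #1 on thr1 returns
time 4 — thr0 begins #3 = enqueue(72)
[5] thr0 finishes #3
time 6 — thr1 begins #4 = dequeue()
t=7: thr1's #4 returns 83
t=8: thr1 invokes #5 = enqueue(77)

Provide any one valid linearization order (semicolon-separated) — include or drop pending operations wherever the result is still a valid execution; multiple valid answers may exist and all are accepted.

step 1: #2 enqueue(83) (pending, included) — queue <83>
step 2: #1 enqueue(76) — queue <83,76>
step 3: #3 enqueue(72) — queue <83,76,72>
step 4: #4 dequeue() → 83 — queue <76,72>

#2; #1; #3; #4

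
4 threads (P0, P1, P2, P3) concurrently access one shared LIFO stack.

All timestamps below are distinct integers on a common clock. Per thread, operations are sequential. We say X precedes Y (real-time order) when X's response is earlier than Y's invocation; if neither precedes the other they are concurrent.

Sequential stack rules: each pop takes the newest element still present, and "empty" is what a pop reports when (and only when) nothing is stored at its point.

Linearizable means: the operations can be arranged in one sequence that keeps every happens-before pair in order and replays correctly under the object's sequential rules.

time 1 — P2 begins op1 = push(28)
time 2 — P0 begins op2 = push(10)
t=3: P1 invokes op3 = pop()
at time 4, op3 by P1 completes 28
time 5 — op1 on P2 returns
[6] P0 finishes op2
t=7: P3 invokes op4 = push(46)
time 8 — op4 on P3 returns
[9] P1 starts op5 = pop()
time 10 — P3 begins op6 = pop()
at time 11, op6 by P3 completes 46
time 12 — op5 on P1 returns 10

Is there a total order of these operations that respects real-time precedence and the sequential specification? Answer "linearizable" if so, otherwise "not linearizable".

linearizable

witness order: op1, op3, op2, op4, op6, op5
after step 1 (op1 push(28)): stack <28>
after step 2 (op3 pop() → 28): stack <>
after step 3 (op2 push(10)): stack <10>
after step 4 (op4 push(46)): stack <10,46>
after step 5 (op6 pop() → 46): stack <10>
after step 6 (op5 pop() → 10): stack <>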